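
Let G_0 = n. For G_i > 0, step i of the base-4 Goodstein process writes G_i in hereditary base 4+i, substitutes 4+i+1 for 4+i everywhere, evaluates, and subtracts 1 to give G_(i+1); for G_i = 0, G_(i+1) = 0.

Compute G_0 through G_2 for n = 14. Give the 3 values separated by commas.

14, 16, 18

(0) 14|_4 = 3·4 + 2 ↦ 3·5 + 2|_5 = 17 ⇒ 16
(1) 16|_5 = 3·5 + 1 ↦ 3·6 + 1|_6 = 19 ⇒ 18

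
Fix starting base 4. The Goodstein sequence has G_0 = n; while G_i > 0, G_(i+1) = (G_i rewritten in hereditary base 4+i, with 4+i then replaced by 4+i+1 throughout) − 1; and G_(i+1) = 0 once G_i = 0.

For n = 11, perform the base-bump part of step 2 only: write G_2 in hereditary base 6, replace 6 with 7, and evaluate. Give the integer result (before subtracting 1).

15

step 0: 11 = 2·4 + 3; sub 5 for 4: 2·5 + 3; = 13; G_1 = 13−1 = 12
step 1: 12 = 2·5 + 2; sub 6 for 5: 2·6 + 2; = 14; G_2 = 14−1 = 13
step 2: 13 = 2·6 + 1; sub 7 for 6: 2·7 + 1; = 15; G_3 = 15−1 = 14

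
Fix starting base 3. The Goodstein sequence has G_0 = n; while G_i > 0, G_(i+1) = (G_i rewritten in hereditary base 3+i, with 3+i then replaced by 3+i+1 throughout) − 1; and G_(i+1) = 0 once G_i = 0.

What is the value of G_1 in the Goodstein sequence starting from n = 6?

7

base 3: 6 = 2·3; at 4: 2·4 = 8; next = 7
base 4: 7 = 4 + 3; at 5: 5 + 3 = 8; next = 7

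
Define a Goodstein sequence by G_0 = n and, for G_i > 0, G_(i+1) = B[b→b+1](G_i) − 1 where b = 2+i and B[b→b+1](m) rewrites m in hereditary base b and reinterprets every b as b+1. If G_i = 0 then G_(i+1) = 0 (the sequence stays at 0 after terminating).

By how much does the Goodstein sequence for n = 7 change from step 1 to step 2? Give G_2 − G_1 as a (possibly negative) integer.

229

G_0=7  [base 2] 2^2 + 2 + 1  →[2↦3]→  3^3 + 3 + 1 = 31  −1 ⇒ G_1=30
G_1=30  [base 3] 3^3 + 3  →[3↦4]→  4^4 + 4 = 260  −1 ⇒ G_2=259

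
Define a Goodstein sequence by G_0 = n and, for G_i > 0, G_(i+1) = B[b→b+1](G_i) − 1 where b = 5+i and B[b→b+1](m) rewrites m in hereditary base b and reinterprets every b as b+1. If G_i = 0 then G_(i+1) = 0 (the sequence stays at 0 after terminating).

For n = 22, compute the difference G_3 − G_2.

step 0: 22 = 4·5 + 2; sub 6 for 5: 4·6 + 2; = 26; G_1 = 26−1 = 25
step 1: 25 = 4·6 + 1; sub 7 for 6: 4·7 + 1; = 29; G_2 = 29−1 = 28
step 2: 28 = 4·7; sub 8 for 7: 4·8; = 32; G_3 = 32−1 = 31

3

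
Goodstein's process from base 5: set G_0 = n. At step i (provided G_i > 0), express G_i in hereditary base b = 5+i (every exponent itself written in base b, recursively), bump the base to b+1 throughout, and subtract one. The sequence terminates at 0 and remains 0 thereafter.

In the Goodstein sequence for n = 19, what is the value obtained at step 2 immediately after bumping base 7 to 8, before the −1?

19 —HB5→ 3·5 + 4 —bump→ 3·6 + 4 = 22 —(−1)→ 21
21 —HB6→ 3·6 + 3 —bump→ 3·7 + 3 = 24 —(−1)→ 23
23 —HB7→ 3·7 + 2 —bump→ 3·8 + 2 = 26 —(−1)→ 25

26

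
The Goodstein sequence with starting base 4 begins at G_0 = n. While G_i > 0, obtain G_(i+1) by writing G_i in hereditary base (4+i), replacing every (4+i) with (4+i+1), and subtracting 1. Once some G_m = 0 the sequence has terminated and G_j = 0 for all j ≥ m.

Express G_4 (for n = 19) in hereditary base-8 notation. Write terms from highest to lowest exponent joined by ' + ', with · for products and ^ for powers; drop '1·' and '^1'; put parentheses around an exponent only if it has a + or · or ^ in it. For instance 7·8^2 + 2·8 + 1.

step 0: 19 = 4^2 + 3; sub 5 for 4: 5^2 + 3; = 28; G_1 = 28−1 = 27
step 1: 27 = 5^2 + 2; sub 6 for 5: 6^2 + 2; = 38; G_2 = 38−1 = 37
step 2: 37 = 6^2 + 1; sub 7 for 6: 7^2 + 1; = 50; G_3 = 50−1 = 49
step 3: 49 = 7^2; sub 8 for 7: 8^2; = 64; G_4 = 64−1 = 63
step 4: 63 = 7·8 + 7; sub 9 for 8: 7·9 + 7; = 70; G_5 = 70−1 = 69

7·8 + 7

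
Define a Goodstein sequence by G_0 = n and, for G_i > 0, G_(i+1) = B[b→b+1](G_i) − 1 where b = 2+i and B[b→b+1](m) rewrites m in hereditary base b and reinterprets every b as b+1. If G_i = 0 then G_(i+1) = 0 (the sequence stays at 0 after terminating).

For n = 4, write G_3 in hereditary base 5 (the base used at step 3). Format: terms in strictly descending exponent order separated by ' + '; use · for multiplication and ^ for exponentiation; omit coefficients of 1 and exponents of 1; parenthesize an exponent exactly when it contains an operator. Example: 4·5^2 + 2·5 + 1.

2·5^2 + 2·5

step 0: 4 = 2^2; sub 3 for 2: 3^3; = 27; G_1 = 27−1 = 26
step 1: 26 = 2·3^2 + 2·3 + 2; sub 4 for 3: 2·4^2 + 2·4 + 2; = 42; G_2 = 42−1 = 41
step 2: 41 = 2·4^2 + 2·4 + 1; sub 5 for 4: 2·5^2 + 2·5 + 1; = 61; G_3 = 61−1 = 60
step 3: 60 = 2·5^2 + 2·5; sub 6 for 5: 2·6^2 + 2·6; = 84; G_4 = 84−1 = 83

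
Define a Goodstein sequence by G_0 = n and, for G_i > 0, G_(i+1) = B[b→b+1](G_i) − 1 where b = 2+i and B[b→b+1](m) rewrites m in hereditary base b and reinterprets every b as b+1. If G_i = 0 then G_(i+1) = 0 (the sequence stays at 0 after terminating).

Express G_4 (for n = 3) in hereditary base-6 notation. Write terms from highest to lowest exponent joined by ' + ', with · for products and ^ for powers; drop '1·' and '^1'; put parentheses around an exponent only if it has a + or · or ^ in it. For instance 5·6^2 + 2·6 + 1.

3 —HB2→ 2 + 1 —bump→ 3 + 1 = 4 —(−1)→ 3
3 —HB3→ 3 —bump→ 4 = 4 —(−1)→ 3
3 —HB4→ 3 —bump→ 3 = 3 —(−1)→ 2
2 —HB5→ 2 —bump→ 2 = 2 —(−1)→ 1

1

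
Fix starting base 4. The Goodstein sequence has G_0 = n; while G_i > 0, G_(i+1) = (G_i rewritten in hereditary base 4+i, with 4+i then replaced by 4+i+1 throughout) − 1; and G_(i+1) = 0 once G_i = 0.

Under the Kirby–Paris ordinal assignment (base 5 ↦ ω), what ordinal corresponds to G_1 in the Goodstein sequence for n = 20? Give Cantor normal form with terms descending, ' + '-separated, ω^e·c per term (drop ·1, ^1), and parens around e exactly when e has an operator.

[0] 20 ≡ 4^2 + 4 (base 4). Lift 5: 30. −1: 29.
[1] 29 ≡ 5^2 + 4 (base 5). Lift 6: 40. −1: 39.

ω^2 + 4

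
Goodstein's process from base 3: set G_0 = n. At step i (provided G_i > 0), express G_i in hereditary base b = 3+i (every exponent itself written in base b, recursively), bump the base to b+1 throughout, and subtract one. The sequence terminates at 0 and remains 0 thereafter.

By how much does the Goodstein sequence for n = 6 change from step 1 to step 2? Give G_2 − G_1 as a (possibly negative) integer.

G_0 = 6. HB_3(6) = 2·3. Bump = 8. G_1 = 7.
G_1 = 7. HB_4(7) = 4 + 3. Bump = 8. G_2 = 7.

0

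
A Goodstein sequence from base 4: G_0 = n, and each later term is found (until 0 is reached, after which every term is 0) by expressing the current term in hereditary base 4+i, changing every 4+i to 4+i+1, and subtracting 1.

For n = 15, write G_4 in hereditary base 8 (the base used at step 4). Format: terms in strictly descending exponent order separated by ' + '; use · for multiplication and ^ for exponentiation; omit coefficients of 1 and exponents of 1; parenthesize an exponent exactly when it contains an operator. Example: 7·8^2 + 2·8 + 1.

2·8 + 7

base 4: 15 = 3·4 + 3; at 5: 3·5 + 3 = 18; next = 17
base 5: 17 = 3·5 + 2; at 6: 3·6 + 2 = 20; next = 19
base 6: 19 = 3·6 + 1; at 7: 3·7 + 1 = 22; next = 21
base 7: 21 = 3·7; at 8: 3·8 = 24; next = 23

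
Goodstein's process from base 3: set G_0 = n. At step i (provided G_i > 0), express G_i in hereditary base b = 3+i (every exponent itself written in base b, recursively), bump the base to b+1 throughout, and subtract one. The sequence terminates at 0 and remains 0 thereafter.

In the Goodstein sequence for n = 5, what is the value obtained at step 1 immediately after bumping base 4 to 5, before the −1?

6

[0] 5 ≡ 3 + 2 (base 3). Lift 4: 6. −1: 5.
[1] 5 ≡ 4 + 1 (base 4). Lift 5: 6. −1: 5.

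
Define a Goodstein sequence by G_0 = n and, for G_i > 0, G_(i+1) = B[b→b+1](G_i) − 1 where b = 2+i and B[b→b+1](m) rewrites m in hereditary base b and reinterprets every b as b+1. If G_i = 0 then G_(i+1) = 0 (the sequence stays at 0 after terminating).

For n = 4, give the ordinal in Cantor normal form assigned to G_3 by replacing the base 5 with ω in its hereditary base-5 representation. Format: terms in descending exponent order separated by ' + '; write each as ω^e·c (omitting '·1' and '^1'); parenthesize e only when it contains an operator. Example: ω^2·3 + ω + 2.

[0] 4 ≡ 2^2 (base 2). Lift 3: 27. −1: 26.
[1] 26 ≡ 2·3^2 + 2·3 + 2 (base 3). Lift 4: 42. −1: 41.
[2] 41 ≡ 2·4^2 + 2·4 + 1 (base 4). Lift 5: 61. −1: 60.
[3] 60 ≡ 2·5^2 + 2·5 (base 5). Lift 6: 84. −1: 83.

ω^2·2 + ω·2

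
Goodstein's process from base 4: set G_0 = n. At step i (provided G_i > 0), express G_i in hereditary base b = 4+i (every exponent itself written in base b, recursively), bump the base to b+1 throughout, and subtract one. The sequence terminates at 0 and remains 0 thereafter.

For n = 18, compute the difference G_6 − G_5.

5

base 4: 18 = 4^2 + 2; at 5: 5^2 + 2 = 27; next = 26
base 5: 26 = 5^2 + 1; at 6: 6^2 + 1 = 37; next = 36
base 6: 36 = 6^2; at 7: 7^2 = 49; next = 48
base 7: 48 = 6·7 + 6; at 8: 6·8 + 6 = 54; next = 53
base 8: 53 = 6·8 + 5; at 9: 6·9 + 5 = 59; next = 58
base 9: 58 = 6·9 + 4; at 10: 6·10 + 4 = 64; next = 63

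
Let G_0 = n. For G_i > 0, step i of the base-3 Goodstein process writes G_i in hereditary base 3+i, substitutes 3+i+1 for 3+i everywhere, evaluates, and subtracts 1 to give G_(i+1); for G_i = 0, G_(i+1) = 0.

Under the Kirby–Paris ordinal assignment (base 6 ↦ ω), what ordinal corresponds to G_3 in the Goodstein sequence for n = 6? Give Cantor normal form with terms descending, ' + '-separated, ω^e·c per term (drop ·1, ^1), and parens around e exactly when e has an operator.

ω + 1

[0] 6 ≡ 2·3 (base 3). Lift 4: 8. −1: 7.
[1] 7 ≡ 4 + 3 (base 4). Lift 5: 8. −1: 7.
[2] 7 ≡ 5 + 2 (base 5). Lift 6: 8. −1: 7.
[3] 7 ≡ 6 + 1 (base 6). Lift 7: 8. −1: 7.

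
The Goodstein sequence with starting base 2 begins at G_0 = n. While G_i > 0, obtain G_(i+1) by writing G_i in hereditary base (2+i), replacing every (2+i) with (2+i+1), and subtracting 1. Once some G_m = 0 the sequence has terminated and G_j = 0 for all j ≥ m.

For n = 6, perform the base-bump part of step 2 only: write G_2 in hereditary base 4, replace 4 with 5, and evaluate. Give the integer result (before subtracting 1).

3126

G_0 = 6. HB_2(6) = 2^2 + 2. Bump = 30. G_1 = 29.
G_1 = 29. HB_3(29) = 3^3 + 2. Bump = 258. G_2 = 257.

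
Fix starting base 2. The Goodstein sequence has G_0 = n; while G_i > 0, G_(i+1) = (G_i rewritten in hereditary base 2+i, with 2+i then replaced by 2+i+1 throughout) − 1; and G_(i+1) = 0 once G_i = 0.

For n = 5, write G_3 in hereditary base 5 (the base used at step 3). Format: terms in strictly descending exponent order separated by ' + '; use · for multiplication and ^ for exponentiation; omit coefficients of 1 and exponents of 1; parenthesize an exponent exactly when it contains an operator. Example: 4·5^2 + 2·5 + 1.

3·5^3 + 3·5^2 + 3·5 + 2

i=0: 5 = 2^2 + 1 (b=2); 2→3: 3^3 + 1 = 28; 28−1 = 27
i=1: 27 = 3^3 (b=3); 3→4: 4^4 = 256; 256−1 = 255
i=2: 255 = 3·4^3 + 3·4^2 + 3·4 + 3 (b=4); 4→5: 3·5^3 + 3·5^2 + 3·5 + 3 = 468; 468−1 = 467
i=3: 467 = 3·5^3 + 3·5^2 + 3·5 + 2 (b=5); 5→6: 3·6^3 + 3·6^2 + 3·6 + 2 = 776; 776−1 = 775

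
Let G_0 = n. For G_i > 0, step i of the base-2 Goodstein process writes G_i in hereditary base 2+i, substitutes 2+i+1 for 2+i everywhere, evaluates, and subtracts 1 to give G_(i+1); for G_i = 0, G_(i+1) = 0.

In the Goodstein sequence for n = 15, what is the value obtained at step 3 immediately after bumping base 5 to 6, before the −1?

step 0: 15 = 2^(2 + 1) + 2^2 + 2 + 1; sub 3 for 2: 3^(3 + 1) + 3^3 + 3 + 1; = 112; G_1 = 112−1 = 111
step 1: 111 = 3^(3 + 1) + 3^3 + 3; sub 4 for 3: 4^(4 + 1) + 4^4 + 4; = 1284; G_2 = 1284−1 = 1283
step 2: 1283 = 4^(4 + 1) + 4^4 + 3; sub 5 for 4: 5^(5 + 1) + 5^5 + 3; = 18753; G_3 = 18753−1 = 18752
step 3: 18752 = 5^(5 + 1) + 5^5 + 2; sub 6 for 5: 6^(6 + 1) + 6^6 + 2; = 326594; G_4 = 326594−1 = 326593

326594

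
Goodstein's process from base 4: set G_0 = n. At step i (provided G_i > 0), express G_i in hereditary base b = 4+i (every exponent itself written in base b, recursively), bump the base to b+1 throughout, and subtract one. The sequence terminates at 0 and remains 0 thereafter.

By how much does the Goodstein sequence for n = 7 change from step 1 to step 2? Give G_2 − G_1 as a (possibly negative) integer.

G_0 = 7. HB_4(7) = 4 + 3. Bump = 8. G_1 = 7.
G_1 = 7. HB_5(7) = 5 + 2. Bump = 8. G_2 = 7.

0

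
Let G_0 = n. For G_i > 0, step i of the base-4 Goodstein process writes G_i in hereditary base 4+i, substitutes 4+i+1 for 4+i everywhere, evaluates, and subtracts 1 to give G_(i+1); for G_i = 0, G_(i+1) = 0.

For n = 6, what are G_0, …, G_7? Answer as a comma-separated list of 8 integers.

6, 6, 6, 6, 5, 4, 3, 2

(0) 6|_4 = 4 + 2 ↦ 5 + 2|_5 = 7 ⇒ 6
(1) 6|_5 = 5 + 1 ↦ 6 + 1|_6 = 7 ⇒ 6
(2) 6|_6 = 6 ↦ 7|_7 = 7 ⇒ 6
(3) 6|_7 = 6 ↦ 6|_8 = 6 ⇒ 5
(4) 5|_8 = 5 ↦ 5|_9 = 5 ⇒ 4
(5) 4|_9 = 4 ↦ 4|_10 = 4 ⇒ 3
(6) 3|_10 = 3 ↦ 3|_11 = 3 ⇒ 2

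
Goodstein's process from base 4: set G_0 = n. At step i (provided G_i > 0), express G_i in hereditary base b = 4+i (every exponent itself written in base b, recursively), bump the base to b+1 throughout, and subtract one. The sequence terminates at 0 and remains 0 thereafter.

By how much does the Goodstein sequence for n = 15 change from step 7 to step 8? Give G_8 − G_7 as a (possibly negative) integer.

1

G_0=15  [base 4] 3·4 + 3  →[4↦5]→  3·5 + 3 = 18  −1 ⇒ G_1=17
G_1=17  [base 5] 3·5 + 2  →[5↦6]→  3·6 + 2 = 20  −1 ⇒ G_2=19
G_2=19  [base 6] 3·6 + 1  →[6↦7]→  3·7 + 1 = 22  −1 ⇒ G_3=21
G_3=21  [base 7] 3·7  →[7↦8]→  3·8 = 24  −1 ⇒ G_4=23
G_4=23  [base 8] 2·8 + 7  →[8↦9]→  2·9 + 7 = 25  −1 ⇒ G_5=24
G_5=24  [base 9] 2·9 + 6  →[9↦10]→  2·10 + 6 = 26  −1 ⇒ G_6=25
G_6=25  [base 10] 2·10 + 5  →[10↦11]→  2·11 + 5 = 27  −1 ⇒ G_7=26
G_7=26  [base 11] 2·11 + 4  →[11↦12]→  2·12 + 4 = 28  −1 ⇒ G_8=27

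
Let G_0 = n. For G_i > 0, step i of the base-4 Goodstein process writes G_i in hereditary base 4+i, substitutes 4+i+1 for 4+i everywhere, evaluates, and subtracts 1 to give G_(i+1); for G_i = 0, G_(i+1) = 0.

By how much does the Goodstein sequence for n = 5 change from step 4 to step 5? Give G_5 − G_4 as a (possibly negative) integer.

step 0: 5 = 4 + 1; sub 5 for 4: 5 + 1; = 6; G_1 = 6−1 = 5
step 1: 5 = 5; sub 6 for 5: 6; = 6; G_2 = 6−1 = 5
step 2: 5 = 5; sub 7 for 6: 5; = 5; G_3 = 5−1 = 4
step 3: 4 = 4; sub 8 for 7: 4; = 4; G_4 = 4−1 = 3
step 4: 3 = 3; sub 9 for 8: 3; = 3; G_5 = 3−1 = 2

-1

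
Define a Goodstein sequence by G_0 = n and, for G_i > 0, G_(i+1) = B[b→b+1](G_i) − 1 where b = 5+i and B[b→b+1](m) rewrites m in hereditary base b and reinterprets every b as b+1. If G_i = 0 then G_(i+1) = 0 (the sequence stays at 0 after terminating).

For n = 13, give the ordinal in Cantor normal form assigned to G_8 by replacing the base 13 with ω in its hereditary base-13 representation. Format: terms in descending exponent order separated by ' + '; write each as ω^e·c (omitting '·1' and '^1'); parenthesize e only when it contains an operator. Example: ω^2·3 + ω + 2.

ω + 4

(0) 13|_5 = 2·5 + 3 ↦ 2·6 + 3|_6 = 15 ⇒ 14
(1) 14|_6 = 2·6 + 2 ↦ 2·7 + 2|_7 = 16 ⇒ 15
(2) 15|_7 = 2·7 + 1 ↦ 2·8 + 1|_8 = 17 ⇒ 16
(3) 16|_8 = 2·8 ↦ 2·9|_9 = 18 ⇒ 17
(4) 17|_9 = 9 + 8 ↦ 10 + 8|_10 = 18 ⇒ 17
(5) 17|_10 = 10 + 7 ↦ 11 + 7|_11 = 18 ⇒ 17
(6) 17|_11 = 11 + 6 ↦ 12 + 6|_12 = 18 ⇒ 17
(7) 17|_12 = 12 + 5 ↦ 13 + 5|_13 = 18 ⇒ 17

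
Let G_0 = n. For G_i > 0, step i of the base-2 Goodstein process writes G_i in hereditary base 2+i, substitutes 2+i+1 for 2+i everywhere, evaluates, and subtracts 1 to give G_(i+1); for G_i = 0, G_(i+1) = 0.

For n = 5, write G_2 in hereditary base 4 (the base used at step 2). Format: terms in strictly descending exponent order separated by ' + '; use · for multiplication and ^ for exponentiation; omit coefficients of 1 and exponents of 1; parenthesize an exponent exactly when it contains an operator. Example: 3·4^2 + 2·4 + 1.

3·4^3 + 3·4^2 + 3·4 + 3

G_0 = 5. HB_2(5) = 2^2 + 1. Bump = 28. G_1 = 27.
G_1 = 27. HB_3(27) = 3^3. Bump = 256. G_2 = 255.
G_2 = 255. HB_4(255) = 3·4^3 + 3·4^2 + 3·4 + 3. Bump = 468. G_3 = 467.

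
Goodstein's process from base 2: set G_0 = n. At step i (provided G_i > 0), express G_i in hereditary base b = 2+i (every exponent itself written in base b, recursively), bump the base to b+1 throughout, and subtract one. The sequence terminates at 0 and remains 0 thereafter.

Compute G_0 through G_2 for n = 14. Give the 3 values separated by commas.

14, 110, 1281

G_0=14  [base 2] 2^(2 + 1) + 2^2 + 2  →[2↦3]→  3^(3 + 1) + 3^3 + 3 = 111  −1 ⇒ G_1=110
G_1=110  [base 3] 3^(3 + 1) + 3^3 + 2  →[3↦4]→  4^(4 + 1) + 4^4 + 2 = 1282  −1 ⇒ G_2=1281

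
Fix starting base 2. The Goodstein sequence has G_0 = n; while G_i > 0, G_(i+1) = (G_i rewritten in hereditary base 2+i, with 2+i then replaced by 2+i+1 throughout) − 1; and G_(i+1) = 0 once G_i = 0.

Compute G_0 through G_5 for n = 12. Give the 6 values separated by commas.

12, 107, 1065, 15685, 280019, 5764910

(0) 12|_2 = 2^(2 + 1) + 2^2 ↦ 3^(3 + 1) + 3^3|_3 = 108 ⇒ 107
(1) 107|_3 = 3^(3 + 1) + 2·3^2 + 2·3 + 2 ↦ 4^(4 + 1) + 2·4^2 + 2·4 + 2|_4 = 1066 ⇒ 1065
(2) 1065|_4 = 4^(4 + 1) + 2·4^2 + 2·4 + 1 ↦ 5^(5 + 1) + 2·5^2 + 2·5 + 1|_5 = 15686 ⇒ 15685
(3) 15685|_5 = 5^(5 + 1) + 2·5^2 + 2·5 ↦ 6^(6 + 1) + 2·6^2 + 2·6|_6 = 280020 ⇒ 280019
(4) 280019|_6 = 6^(6 + 1) + 2·6^2 + 6 + 5 ↦ 7^(7 + 1) + 2·7^2 + 7 + 5|_7 = 5764911 ⇒ 5764910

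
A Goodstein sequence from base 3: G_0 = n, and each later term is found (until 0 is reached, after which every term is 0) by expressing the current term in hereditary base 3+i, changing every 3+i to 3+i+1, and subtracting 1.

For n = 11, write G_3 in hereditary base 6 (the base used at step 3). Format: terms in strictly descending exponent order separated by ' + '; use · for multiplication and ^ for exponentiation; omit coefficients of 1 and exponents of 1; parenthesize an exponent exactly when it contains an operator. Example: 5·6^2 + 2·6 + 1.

5·6 + 5

11 —HB3→ 3^2 + 2 —bump→ 4^2 + 2 = 18 —(−1)→ 17
17 —HB4→ 4^2 + 1 —bump→ 5^2 + 1 = 26 —(−1)→ 25
25 —HB5→ 5^2 —bump→ 6^2 = 36 —(−1)→ 35
35 —HB6→ 5·6 + 5 —bump→ 5·7 + 5 = 40 —(−1)→ 39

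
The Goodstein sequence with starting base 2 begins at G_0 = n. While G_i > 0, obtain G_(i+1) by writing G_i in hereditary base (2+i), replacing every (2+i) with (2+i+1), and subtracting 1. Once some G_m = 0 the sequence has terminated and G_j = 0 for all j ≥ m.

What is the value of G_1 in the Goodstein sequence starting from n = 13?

G_0 = 13. HB_2(13) = 2^(2 + 1) + 2^2 + 1. Bump = 109. G_1 = 108.
G_1 = 108. HB_3(108) = 3^(3 + 1) + 3^3. Bump = 1280. G_2 = 1279.

108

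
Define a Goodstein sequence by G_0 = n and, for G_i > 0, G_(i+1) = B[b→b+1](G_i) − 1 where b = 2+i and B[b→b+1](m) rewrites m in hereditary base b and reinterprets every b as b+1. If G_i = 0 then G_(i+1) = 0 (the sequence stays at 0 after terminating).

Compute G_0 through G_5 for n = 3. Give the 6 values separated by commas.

G_0=3  [base 2] 2 + 1  →[2↦3]→  3 + 1 = 4  −1 ⇒ G_1=3
G_1=3  [base 3] 3  →[3↦4]→  4 = 4  −1 ⇒ G_2=3
G_2=3  [base 4] 3  →[4↦5]→  3 = 3  −1 ⇒ G_3=2
G_3=2  [base 5] 2  →[5↦6]→  2 = 2  −1 ⇒ G_4=1
G_4=1  [base 6] 1  →[6↦7]→  1 = 1  −1 ⇒ G_5=0

3, 3, 3, 2, 1, 0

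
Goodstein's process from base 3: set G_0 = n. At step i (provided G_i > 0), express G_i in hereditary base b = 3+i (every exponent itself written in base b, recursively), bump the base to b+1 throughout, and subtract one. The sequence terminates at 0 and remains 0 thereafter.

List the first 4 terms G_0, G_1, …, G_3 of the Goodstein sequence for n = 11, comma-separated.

11, 17, 25, 35

G_0 = 11. HB_3(11) = 3^2 + 2. Bump = 18. G_1 = 17.
G_1 = 17. HB_4(17) = 4^2 + 1. Bump = 26. G_2 = 25.
G_2 = 25. HB_5(25) = 5^2. Bump = 36. G_3 = 35.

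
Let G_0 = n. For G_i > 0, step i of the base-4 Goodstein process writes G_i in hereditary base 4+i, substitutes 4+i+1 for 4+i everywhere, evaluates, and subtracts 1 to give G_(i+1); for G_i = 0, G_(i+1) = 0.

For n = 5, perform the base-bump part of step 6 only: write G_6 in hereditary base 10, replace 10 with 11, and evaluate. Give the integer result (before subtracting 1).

1

G_0 = 5. HB_4(5) = 4 + 1. Bump = 6. G_1 = 5.
G_1 = 5. HB_5(5) = 5. Bump = 6. G_2 = 5.
G_2 = 5. HB_6(5) = 5. Bump = 5. G_3 = 4.
G_3 = 4. HB_7(4) = 4. Bump = 4. G_4 = 3.
G_4 = 3. HB_8(3) = 3. Bump = 3. G_5 = 2.
G_5 = 2. HB_9(2) = 2. Bump = 2. G_6 = 1.
G_6 = 1. HB_10(1) = 1. Bump = 1. G_7 = 0.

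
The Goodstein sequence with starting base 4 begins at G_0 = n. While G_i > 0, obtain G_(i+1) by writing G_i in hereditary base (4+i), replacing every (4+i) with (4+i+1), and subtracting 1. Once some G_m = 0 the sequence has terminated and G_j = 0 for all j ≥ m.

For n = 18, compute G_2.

base 4: 18 = 4^2 + 2; at 5: 5^2 + 2 = 27; next = 26
base 5: 26 = 5^2 + 1; at 6: 6^2 + 1 = 37; next = 36

36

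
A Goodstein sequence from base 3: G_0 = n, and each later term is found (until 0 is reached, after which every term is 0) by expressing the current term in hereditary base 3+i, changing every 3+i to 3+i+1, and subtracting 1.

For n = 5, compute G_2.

5 —HB3→ 3 + 2 —bump→ 4 + 2 = 6 —(−1)→ 5
5 —HB4→ 4 + 1 —bump→ 5 + 1 = 6 —(−1)→ 5
5 —HB5→ 5 —bump→ 6 = 6 —(−1)→ 5

5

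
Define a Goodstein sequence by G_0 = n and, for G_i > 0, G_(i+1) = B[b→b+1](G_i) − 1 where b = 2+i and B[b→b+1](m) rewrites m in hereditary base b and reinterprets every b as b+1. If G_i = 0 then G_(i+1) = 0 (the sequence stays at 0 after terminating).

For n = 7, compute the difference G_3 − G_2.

(0) 7|_2 = 2^2 + 2 + 1 ↦ 3^3 + 3 + 1|_3 = 31 ⇒ 30
(1) 30|_3 = 3^3 + 3 ↦ 4^4 + 4|_4 = 260 ⇒ 259
(2) 259|_4 = 4^4 + 3 ↦ 5^5 + 3|_5 = 3128 ⇒ 3127

2868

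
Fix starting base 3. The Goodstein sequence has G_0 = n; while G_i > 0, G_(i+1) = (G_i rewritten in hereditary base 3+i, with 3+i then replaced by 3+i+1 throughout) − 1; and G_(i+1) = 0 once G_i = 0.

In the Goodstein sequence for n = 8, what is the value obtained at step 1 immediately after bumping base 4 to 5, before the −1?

G_0 = 8. HB_3(8) = 2·3 + 2. Bump = 10. G_1 = 9.
G_1 = 9. HB_4(9) = 2·4 + 1. Bump = 11. G_2 = 10.

11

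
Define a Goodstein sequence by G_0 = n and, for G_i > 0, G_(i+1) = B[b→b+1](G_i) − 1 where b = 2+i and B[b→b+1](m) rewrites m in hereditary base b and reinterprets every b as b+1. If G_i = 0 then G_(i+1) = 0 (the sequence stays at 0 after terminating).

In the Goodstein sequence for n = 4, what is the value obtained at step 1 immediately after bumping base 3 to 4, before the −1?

4 —HB2→ 2^2 —bump→ 3^3 = 27 —(−1)→ 26
26 —HB3→ 2·3^2 + 2·3 + 2 —bump→ 2·4^2 + 2·4 + 2 = 42 —(−1)→ 41

42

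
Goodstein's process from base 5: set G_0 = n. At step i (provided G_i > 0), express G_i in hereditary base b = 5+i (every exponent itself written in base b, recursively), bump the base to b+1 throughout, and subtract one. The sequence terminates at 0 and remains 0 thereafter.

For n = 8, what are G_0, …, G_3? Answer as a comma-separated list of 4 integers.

8, 8, 8, 8

[0] 8 ≡ 5 + 3 (base 5). Lift 6: 9. −1: 8.
[1] 8 ≡ 6 + 2 (base 6). Lift 7: 9. −1: 8.
[2] 8 ≡ 7 + 1 (base 7). Lift 8: 9. −1: 8.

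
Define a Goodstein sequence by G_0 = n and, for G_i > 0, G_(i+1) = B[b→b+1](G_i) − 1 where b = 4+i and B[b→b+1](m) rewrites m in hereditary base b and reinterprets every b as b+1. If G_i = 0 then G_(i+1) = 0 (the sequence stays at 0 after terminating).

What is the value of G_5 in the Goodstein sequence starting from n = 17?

47

step 0: 17 = 4^2 + 1; sub 5 for 4: 5^2 + 1; = 26; G_1 = 26−1 = 25
step 1: 25 = 5^2; sub 6 for 5: 6^2; = 36; G_2 = 36−1 = 35
step 2: 35 = 5·6 + 5; sub 7 for 6: 5·7 + 5; = 40; G_3 = 40−1 = 39
step 3: 39 = 5·7 + 4; sub 8 for 7: 5·8 + 4; = 44; G_4 = 44−1 = 43
step 4: 43 = 5·8 + 3; sub 9 for 8: 5·9 + 3; = 48; G_5 = 48−1 = 47
step 5: 47 = 5·9 + 2; sub 10 for 9: 5·10 + 2; = 52; G_6 = 52−1 = 51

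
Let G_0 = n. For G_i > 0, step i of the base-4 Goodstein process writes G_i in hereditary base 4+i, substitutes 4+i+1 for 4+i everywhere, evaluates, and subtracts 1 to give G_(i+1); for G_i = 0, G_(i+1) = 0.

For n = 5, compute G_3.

i=0: 5 = 4 + 1 (b=4); 4→5: 5 + 1 = 6; 6−1 = 5
i=1: 5 = 5 (b=5); 5→6: 6 = 6; 6−1 = 5
i=2: 5 = 5 (b=6); 6→7: 5 = 5; 5−1 = 4
i=3: 4 = 4 (b=7); 7→8: 4 = 4; 4−1 = 3

4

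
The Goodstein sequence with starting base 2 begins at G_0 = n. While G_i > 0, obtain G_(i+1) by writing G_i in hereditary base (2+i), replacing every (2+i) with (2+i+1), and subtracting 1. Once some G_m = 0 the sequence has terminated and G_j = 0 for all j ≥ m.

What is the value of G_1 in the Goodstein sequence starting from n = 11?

84

[0] 11 ≡ 2^(2 + 1) + 2 + 1 (base 2). Lift 3: 85. −1: 84.
[1] 84 ≡ 3^(3 + 1) + 3 (base 3). Lift 4: 1028. −1: 1027.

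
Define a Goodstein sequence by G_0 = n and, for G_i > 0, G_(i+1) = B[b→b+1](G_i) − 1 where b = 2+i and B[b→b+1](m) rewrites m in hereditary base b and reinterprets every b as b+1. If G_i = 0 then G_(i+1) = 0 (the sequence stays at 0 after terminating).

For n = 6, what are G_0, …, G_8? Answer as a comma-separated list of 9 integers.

6, 29, 257, 3125, 46655, 98039, 187243, 332147, 555551

G_0=6  [base 2] 2^2 + 2  →[2↦3]→  3^3 + 3 = 30  −1 ⇒ G_1=29
G_1=29  [base 3] 3^3 + 2  →[3↦4]→  4^4 + 2 = 258  −1 ⇒ G_2=257
G_2=257  [base 4] 4^4 + 1  →[4↦5]→  5^5 + 1 = 3126  −1 ⇒ G_3=3125
G_3=3125  [base 5] 5^5  →[5↦6]→  6^6 = 46656  −1 ⇒ G_4=46655
G_4=46655  [base 6] 5·6^5 + 5·6^4 + 5·6^3 + 5·6^2 + 5·6 + 5  →[6↦7]→  5·7^5 + 5·7^4 + 5·7^3 + 5·7^2 + 5·7 + 5 = 98040  −1 ⇒ G_5=98039
G_5=98039  [base 7] 5·7^5 + 5·7^4 + 5·7^3 + 5·7^2 + 5·7 + 4  →[7↦8]→  5·8^5 + 5·8^4 + 5·8^3 + 5·8^2 + 5·8 + 4 = 187244  −1 ⇒ G_6=187243
G_6=187243  [base 8] 5·8^5 + 5·8^4 + 5·8^3 + 5·8^2 + 5·8 + 3  →[8↦9]→  5·9^5 + 5·9^4 + 5·9^3 + 5·9^2 + 5·9 + 3 = 332148  −1 ⇒ G_7=332147
G_7=332147  [base 9] 5·9^5 + 5·9^4 + 5·9^3 + 5·9^2 + 5·9 + 2  →[9↦10]→  5·10^5 + 5·10^4 + 5·10^3 + 5·10^2 + 5·10 + 2 = 555552  −1 ⇒ G_8=555551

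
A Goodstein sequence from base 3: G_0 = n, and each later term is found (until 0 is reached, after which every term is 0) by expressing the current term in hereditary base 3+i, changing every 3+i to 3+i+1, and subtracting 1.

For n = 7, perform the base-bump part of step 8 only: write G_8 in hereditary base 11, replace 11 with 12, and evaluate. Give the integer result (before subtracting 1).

G_0 = 7. HB_3(7) = 2·3 + 1. Bump = 9. G_1 = 8.
G_1 = 8. HB_4(8) = 2·4. Bump = 10. G_2 = 9.
G_2 = 9. HB_5(9) = 5 + 4. Bump = 10. G_3 = 9.
G_3 = 9. HB_6(9) = 6 + 3. Bump = 10. G_4 = 9.
G_4 = 9. HB_7(9) = 7 + 2. Bump = 10. G_5 = 9.
G_5 = 9. HB_8(9) = 8 + 1. Bump = 10. G_6 = 9.
G_6 = 9. HB_9(9) = 9. Bump = 10. G_7 = 9.
G_7 = 9. HB_10(9) = 9. Bump = 9. G_8 = 8.

8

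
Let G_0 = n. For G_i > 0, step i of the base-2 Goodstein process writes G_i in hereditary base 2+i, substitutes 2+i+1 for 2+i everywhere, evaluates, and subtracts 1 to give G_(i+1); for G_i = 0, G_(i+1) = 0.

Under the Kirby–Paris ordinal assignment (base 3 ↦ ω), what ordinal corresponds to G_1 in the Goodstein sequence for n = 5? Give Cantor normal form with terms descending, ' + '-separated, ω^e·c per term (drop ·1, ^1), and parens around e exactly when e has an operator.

ω^ω

(0) 5|_2 = 2^2 + 1 ↦ 3^3 + 1|_3 = 28 ⇒ 27
(1) 27|_3 = 3^3 ↦ 4^4|_4 = 256 ⇒ 255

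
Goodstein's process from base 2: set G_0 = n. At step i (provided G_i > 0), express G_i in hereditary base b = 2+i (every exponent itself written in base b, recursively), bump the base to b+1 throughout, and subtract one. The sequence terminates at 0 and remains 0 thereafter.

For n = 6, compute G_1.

29

[0] 6 ≡ 2^2 + 2 (base 2). Lift 3: 30. −1: 29.
[1] 29 ≡ 3^3 + 2 (base 3). Lift 4: 258. −1: 257.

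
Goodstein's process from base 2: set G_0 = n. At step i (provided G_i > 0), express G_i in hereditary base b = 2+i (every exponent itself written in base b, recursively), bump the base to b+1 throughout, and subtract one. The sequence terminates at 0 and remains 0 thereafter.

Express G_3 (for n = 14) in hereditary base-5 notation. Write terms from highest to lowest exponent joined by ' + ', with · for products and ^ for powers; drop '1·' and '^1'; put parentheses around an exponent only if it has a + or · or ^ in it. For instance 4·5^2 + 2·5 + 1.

5^(5 + 1) + 5^5

14 —HB2→ 2^(2 + 1) + 2^2 + 2 —bump→ 3^(3 + 1) + 3^3 + 3 = 111 —(−1)→ 110
110 —HB3→ 3^(3 + 1) + 3^3 + 2 —bump→ 4^(4 + 1) + 4^4 + 2 = 1282 —(−1)→ 1281
1281 —HB4→ 4^(4 + 1) + 4^4 + 1 —bump→ 5^(5 + 1) + 5^5 + 1 = 18751 —(−1)→ 18750
18750 —HB5→ 5^(5 + 1) + 5^5 —bump→ 6^(6 + 1) + 6^6 = 326592 —(−1)→ 326591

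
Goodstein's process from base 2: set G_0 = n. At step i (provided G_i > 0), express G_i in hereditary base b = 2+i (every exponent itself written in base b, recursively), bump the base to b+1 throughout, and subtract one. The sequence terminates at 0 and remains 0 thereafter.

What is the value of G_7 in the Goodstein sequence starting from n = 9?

(0) 9|_2 = 2^(2 + 1) + 1 ↦ 3^(3 + 1) + 1|_3 = 82 ⇒ 81
(1) 81|_3 = 3^(3 + 1) ↦ 4^(4 + 1)|_4 = 1024 ⇒ 1023
(2) 1023|_4 = 3·4^4 + 3·4^3 + 3·4^2 + 3·4 + 3 ↦ 3·5^5 + 3·5^3 + 3·5^2 + 3·5 + 3|_5 = 9843 ⇒ 9842
(3) 9842|_5 = 3·5^5 + 3·5^3 + 3·5^2 + 3·5 + 2 ↦ 3·6^6 + 3·6^3 + 3·6^2 + 3·6 + 2|_6 = 140744 ⇒ 140743
(4) 140743|_6 = 3·6^6 + 3·6^3 + 3·6^2 + 3·6 + 1 ↦ 3·7^7 + 3·7^3 + 3·7^2 + 3·7 + 1|_7 = 2471827 ⇒ 2471826
(5) 2471826|_7 = 3·7^7 + 3·7^3 + 3·7^2 + 3·7 ↦ 3·8^8 + 3·8^3 + 3·8^2 + 3·8|_8 = 50333400 ⇒ 50333399
(6) 50333399|_8 = 3·8^8 + 3·8^3 + 3·8^2 + 2·8 + 7 ↦ 3·9^9 + 3·9^3 + 3·9^2 + 2·9 + 7|_9 = 1162263922 ⇒ 1162263921
(7) 1162263921|_9 = 3·9^9 + 3·9^3 + 3·9^2 + 2·9 + 6 ↦ 3·10^10 + 3·10^3 + 3·10^2 + 2·10 + 6|_10 = 30000003326 ⇒ 30000003325

1162263921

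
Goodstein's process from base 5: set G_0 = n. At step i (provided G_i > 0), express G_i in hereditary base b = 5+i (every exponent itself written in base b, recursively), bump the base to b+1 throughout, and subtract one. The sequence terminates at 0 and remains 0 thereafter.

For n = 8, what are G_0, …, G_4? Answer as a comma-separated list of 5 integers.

8, 8, 8, 8, 8

(0) 8|_5 = 5 + 3 ↦ 6 + 3|_6 = 9 ⇒ 8
(1) 8|_6 = 6 + 2 ↦ 7 + 2|_7 = 9 ⇒ 8
(2) 8|_7 = 7 + 1 ↦ 8 + 1|_8 = 9 ⇒ 8
(3) 8|_8 = 8 ↦ 9|_9 = 9 ⇒ 8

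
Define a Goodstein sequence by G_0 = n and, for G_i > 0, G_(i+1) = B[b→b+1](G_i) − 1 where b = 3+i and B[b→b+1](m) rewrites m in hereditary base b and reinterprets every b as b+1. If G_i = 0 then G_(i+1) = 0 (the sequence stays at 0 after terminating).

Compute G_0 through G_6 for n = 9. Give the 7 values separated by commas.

9, 15, 17, 19, 21, 23, 24

G_0 = 9. HB_3(9) = 3^2. Bump = 16. G_1 = 15.
G_1 = 15. HB_4(15) = 3·4 + 3. Bump = 18. G_2 = 17.
G_2 = 17. HB_5(17) = 3·5 + 2. Bump = 20. G_3 = 19.
G_3 = 19. HB_6(19) = 3·6 + 1. Bump = 22. G_4 = 21.
G_4 = 21. HB_7(21) = 3·7. Bump = 24. G_5 = 23.
G_5 = 23. HB_8(23) = 2·8 + 7. Bump = 25. G_6 = 24.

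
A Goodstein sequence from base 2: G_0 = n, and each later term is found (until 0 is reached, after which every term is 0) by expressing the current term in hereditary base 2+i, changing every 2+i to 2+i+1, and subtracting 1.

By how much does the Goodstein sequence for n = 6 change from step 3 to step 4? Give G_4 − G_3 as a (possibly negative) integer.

base 2: 6 = 2^2 + 2; at 3: 3^3 + 3 = 30; next = 29
base 3: 29 = 3^3 + 2; at 4: 4^4 + 2 = 258; next = 257
base 4: 257 = 4^4 + 1; at 5: 5^5 + 1 = 3126; next = 3125
base 5: 3125 = 5^5; at 6: 6^6 = 46656; next = 46655

43530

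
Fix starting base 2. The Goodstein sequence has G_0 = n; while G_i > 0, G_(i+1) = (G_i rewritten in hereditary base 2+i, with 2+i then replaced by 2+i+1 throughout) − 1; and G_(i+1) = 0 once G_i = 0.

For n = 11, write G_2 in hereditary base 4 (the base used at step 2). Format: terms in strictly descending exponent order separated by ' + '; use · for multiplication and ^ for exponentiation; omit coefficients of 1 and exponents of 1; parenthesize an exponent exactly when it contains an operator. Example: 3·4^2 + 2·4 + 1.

4^(4 + 1) + 3

base 2: 11 = 2^(2 + 1) + 2 + 1; at 3: 3^(3 + 1) + 3 + 1 = 85; next = 84
base 3: 84 = 3^(3 + 1) + 3; at 4: 4^(4 + 1) + 4 = 1028; next = 1027
base 4: 1027 = 4^(4 + 1) + 3; at 5: 5^(5 + 1) + 3 = 15628; next = 15627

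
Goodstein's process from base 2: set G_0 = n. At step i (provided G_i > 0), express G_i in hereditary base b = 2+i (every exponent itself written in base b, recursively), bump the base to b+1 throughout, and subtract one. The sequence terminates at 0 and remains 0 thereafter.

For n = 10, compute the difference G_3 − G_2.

14600

10 —HB2→ 2^(2 + 1) + 2 —bump→ 3^(3 + 1) + 3 = 84 —(−1)→ 83
83 —HB3→ 3^(3 + 1) + 2 —bump→ 4^(4 + 1) + 2 = 1026 —(−1)→ 1025
1025 —HB4→ 4^(4 + 1) + 1 —bump→ 5^(5 + 1) + 1 = 15626 —(−1)→ 15625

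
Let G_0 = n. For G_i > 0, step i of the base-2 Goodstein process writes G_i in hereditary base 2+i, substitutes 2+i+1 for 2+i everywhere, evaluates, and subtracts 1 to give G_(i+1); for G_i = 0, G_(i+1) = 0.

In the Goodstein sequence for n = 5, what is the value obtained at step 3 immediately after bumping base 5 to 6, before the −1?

776

G_0=5  [base 2] 2^2 + 1  →[2↦3]→  3^3 + 1 = 28  −1 ⇒ G_1=27
G_1=27  [base 3] 3^3  →[3↦4]→  4^4 = 256  −1 ⇒ G_2=255
G_2=255  [base 4] 3·4^3 + 3·4^2 + 3·4 + 3  →[4↦5]→  3·5^3 + 3·5^2 + 3·5 + 3 = 468  −1 ⇒ G_3=467
G_3=467  [base 5] 3·5^3 + 3·5^2 + 3·5 + 2  →[5↦6]→  3·6^3 + 3·6^2 + 3·6 + 2 = 776  −1 ⇒ G_4=775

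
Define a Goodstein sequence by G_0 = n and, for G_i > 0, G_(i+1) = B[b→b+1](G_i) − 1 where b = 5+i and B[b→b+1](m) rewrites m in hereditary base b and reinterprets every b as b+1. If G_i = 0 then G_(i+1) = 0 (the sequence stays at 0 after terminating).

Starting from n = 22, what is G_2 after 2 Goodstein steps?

28

(0) 22|_5 = 4·5 + 2 ↦ 4·6 + 2|_6 = 26 ⇒ 25
(1) 25|_6 = 4·6 + 1 ↦ 4·7 + 1|_7 = 29 ⇒ 28
(2) 28|_7 = 4·7 ↦ 4·8|_8 = 32 ⇒ 31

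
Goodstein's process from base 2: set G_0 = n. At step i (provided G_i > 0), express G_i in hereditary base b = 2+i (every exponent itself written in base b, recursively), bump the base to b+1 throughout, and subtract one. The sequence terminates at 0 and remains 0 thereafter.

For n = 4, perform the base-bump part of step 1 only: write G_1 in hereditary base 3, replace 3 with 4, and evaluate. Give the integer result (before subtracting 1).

G_0=4  [base 2] 2^2  →[2↦3]→  3^3 = 27  −1 ⇒ G_1=26
G_1=26  [base 3] 2·3^2 + 2·3 + 2  →[3↦4]→  2·4^2 + 2·4 + 2 = 42  −1 ⇒ G_2=41

42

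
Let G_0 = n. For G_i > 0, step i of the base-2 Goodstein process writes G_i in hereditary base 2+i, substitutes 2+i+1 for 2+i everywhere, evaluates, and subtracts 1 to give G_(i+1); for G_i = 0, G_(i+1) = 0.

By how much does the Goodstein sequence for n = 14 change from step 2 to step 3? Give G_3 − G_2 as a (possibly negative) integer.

14 —HB2→ 2^(2 + 1) + 2^2 + 2 —bump→ 3^(3 + 1) + 3^3 + 3 = 111 —(−1)→ 110
110 —HB3→ 3^(3 + 1) + 3^3 + 2 —bump→ 4^(4 + 1) + 4^4 + 2 = 1282 —(−1)→ 1281
1281 —HB4→ 4^(4 + 1) + 4^4 + 1 —bump→ 5^(5 + 1) + 5^5 + 1 = 18751 —(−1)→ 18750

17469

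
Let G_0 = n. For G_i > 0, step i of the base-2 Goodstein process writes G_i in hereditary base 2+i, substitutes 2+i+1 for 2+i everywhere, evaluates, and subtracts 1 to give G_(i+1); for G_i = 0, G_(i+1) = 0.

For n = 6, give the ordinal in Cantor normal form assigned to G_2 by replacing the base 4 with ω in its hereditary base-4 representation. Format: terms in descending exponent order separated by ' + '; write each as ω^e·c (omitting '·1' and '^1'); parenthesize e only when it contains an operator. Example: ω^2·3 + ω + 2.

step 0: 6 = 2^2 + 2; sub 3 for 2: 3^3 + 3; = 30; G_1 = 30−1 = 29
step 1: 29 = 3^3 + 2; sub 4 for 3: 4^4 + 2; = 258; G_2 = 258−1 = 257
step 2: 257 = 4^4 + 1; sub 5 for 4: 5^5 + 1; = 3126; G_3 = 3126−1 = 3125

ω^ω + 1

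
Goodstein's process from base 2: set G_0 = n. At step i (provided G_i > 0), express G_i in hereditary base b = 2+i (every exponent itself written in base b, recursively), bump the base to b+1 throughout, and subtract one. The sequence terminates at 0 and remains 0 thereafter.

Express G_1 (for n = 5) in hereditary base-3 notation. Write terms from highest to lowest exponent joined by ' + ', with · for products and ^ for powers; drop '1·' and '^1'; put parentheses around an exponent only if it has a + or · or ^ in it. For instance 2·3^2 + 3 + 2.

G_0=5  [base 2] 2^2 + 1  →[2↦3]→  3^3 + 1 = 28  −1 ⇒ G_1=27
G_1=27  [base 3] 3^3  →[3↦4]→  4^4 = 256  −1 ⇒ G_2=255

3^3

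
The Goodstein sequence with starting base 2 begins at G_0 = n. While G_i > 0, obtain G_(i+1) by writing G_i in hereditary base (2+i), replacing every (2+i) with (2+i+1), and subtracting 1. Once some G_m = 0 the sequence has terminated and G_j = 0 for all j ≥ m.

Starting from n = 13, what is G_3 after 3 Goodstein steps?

(0) 13|_2 = 2^(2 + 1) + 2^2 + 1 ↦ 3^(3 + 1) + 3^3 + 1|_3 = 109 ⇒ 108
(1) 108|_3 = 3^(3 + 1) + 3^3 ↦ 4^(4 + 1) + 4^4|_4 = 1280 ⇒ 1279
(2) 1279|_4 = 4^(4 + 1) + 3·4^3 + 3·4^2 + 3·4 + 3 ↦ 5^(5 + 1) + 3·5^3 + 3·5^2 + 3·5 + 3|_5 = 16093 ⇒ 16092
(3) 16092|_5 = 5^(5 + 1) + 3·5^3 + 3·5^2 + 3·5 + 2 ↦ 6^(6 + 1) + 3·6^3 + 3·6^2 + 3·6 + 2|_6 = 280712 ⇒ 280711

16092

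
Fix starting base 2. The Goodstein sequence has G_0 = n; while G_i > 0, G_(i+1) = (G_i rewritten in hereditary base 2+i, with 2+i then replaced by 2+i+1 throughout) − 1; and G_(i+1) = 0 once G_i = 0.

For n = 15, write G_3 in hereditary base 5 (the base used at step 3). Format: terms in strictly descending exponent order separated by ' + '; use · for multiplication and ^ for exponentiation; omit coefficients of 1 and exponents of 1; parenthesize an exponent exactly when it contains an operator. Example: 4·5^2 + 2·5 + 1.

15 —HB2→ 2^(2 + 1) + 2^2 + 2 + 1 —bump→ 3^(3 + 1) + 3^3 + 3 + 1 = 112 —(−1)→ 111
111 —HB3→ 3^(3 + 1) + 3^3 + 3 —bump→ 4^(4 + 1) + 4^4 + 4 = 1284 —(−1)→ 1283
1283 —HB4→ 4^(4 + 1) + 4^4 + 3 —bump→ 5^(5 + 1) + 5^5 + 3 = 18753 —(−1)→ 18752
18752 —HB5→ 5^(5 + 1) + 5^5 + 2 —bump→ 6^(6 + 1) + 6^6 + 2 = 326594 —(−1)→ 326593

5^(5 + 1) + 5^5 + 2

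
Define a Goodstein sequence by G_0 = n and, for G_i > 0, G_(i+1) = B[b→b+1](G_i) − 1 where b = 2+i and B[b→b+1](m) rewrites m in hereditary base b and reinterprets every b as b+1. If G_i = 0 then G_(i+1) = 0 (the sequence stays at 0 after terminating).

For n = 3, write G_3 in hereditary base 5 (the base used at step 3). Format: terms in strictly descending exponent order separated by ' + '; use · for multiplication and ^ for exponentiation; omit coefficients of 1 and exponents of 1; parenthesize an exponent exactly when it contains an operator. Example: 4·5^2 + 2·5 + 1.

G_0=3  [base 2] 2 + 1  →[2↦3]→  3 + 1 = 4  −1 ⇒ G_1=3
G_1=3  [base 3] 3  →[3↦4]→  4 = 4  −1 ⇒ G_2=3
G_2=3  [base 4] 3  →[4↦5]→  3 = 3  −1 ⇒ G_3=2
G_3=2  [base 5] 2  →[5↦6]→  2 = 2  −1 ⇒ G_4=1

2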